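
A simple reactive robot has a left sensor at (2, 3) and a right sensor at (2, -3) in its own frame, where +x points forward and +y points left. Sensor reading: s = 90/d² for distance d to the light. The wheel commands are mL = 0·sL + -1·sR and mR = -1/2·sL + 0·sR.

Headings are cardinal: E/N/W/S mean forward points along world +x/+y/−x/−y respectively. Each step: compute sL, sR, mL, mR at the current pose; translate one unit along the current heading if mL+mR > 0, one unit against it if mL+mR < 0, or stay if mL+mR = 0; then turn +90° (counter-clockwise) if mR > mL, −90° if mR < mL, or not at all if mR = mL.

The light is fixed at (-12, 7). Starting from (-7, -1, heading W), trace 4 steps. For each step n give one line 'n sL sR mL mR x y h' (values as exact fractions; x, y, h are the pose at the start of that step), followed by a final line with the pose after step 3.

0 9/13 45/17 -45/17 -9/26 -7 -1 W
1 90/181 90/109 -90/109 -45/181 -6 -1 S
2 9/8 45/82 -45/82 -9/16 -6 0 E
3 18/29 18/17 -18/17 -9/29 -7 0 S
final -7 1 E

n=0: pose=(-7,-1,W); sL=9/13, sR=45/17; mL=-45/17, mR=-9/26; mL+mR=-1323/442 → advance -1; mR−mL=1017/442 → turn +1·90°
n=1: pose=(-6,-1,S); sL=90/181, sR=90/109; mL=-90/109, mR=-45/181; mL+mR=-21195/19729 → advance -1; mR−mL=11385/19729 → turn +1·90°
n=2: pose=(-6,0,E); sL=9/8, sR=45/82; mL=-45/82, mR=-9/16; mL+mR=-729/656 → advance -1; mR−mL=-9/656 → turn -1·90°
n=3: pose=(-7,0,S); sL=18/29, sR=18/17; mL=-18/17, mR=-9/29; mL+mR=-675/493 → advance -1; mR−mL=369/493 → turn +1·90°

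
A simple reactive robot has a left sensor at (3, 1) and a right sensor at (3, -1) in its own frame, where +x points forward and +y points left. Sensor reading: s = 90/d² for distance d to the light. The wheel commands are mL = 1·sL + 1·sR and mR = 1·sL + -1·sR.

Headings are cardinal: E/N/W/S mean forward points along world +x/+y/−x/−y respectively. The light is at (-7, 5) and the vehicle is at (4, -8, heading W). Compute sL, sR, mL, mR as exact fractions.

left sensor world pos  = (1, -9); dL² = 260
right sensor world pos = (1, -7); dR² = 208
sL = 90/260 = 9/26
sR = 90/208 = 45/104
mL = 1·sL + 1·sR = 81/104
mR = 1·sL + -1·sR = -9/104

9/26 45/104 81/104 -9/104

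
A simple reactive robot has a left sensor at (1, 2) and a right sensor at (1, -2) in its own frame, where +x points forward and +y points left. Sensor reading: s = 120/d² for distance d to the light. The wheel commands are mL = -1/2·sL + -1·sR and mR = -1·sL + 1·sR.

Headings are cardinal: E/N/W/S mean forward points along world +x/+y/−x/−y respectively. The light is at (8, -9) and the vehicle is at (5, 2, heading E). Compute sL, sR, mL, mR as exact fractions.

left sensor world pos  = (6, 4); dL² = 173
right sensor world pos = (6, 0); dR² = 85
sL = 120/173 = 120/173
sR = 120/85 = 24/17
mL = -1/2·sL + -1·sR = -5172/2941
mR = -1·sL + 1·sR = 2112/2941

120/173 24/17 -5172/2941 2112/2941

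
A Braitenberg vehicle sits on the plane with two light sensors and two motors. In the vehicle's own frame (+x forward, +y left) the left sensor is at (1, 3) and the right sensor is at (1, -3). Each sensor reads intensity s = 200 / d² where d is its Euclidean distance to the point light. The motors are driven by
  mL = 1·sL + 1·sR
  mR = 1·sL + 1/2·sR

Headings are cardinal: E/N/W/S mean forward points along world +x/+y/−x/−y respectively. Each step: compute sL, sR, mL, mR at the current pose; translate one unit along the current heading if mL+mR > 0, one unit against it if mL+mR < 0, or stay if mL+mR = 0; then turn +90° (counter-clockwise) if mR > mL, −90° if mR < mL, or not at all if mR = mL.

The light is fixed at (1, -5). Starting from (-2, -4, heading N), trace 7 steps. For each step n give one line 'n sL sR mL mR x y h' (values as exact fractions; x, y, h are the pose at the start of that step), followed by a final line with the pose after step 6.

n=0: pose=(-2,-4,N); sL=5, sR=50; mL=55, mR=30; mL+mR=85 → advance +1; mR−mL=-25 → turn -1·90°
n=1: pose=(-2,-3,E); sL=200/29, sR=40; mL=1360/29, mR=780/29; mL+mR=2140/29 → advance +1; mR−mL=-20 → turn -1·90°
n=2: pose=(-1,-3,S); sL=100, sR=100/13; mL=1400/13, mR=1350/13; mL+mR=2750/13 → advance +1; mR−mL=-50/13 → turn -1·90°
n=3: pose=(-1,-4,W); sL=200/13, sR=8; mL=304/13, mR=252/13; mL+mR=556/13 → advance +1; mR−mL=-4 → turn -1·90°
n=4: pose=(-2,-4,N); sL=5, sR=50; mL=55, mR=30; mL+mR=85 → advance +1; mR−mL=-25 → turn -1·90°
n=5: pose=(-2,-3,E); sL=200/29, sR=40; mL=1360/29, mR=780/29; mL+mR=2140/29 → advance +1; mR−mL=-20 → turn -1·90°
n=6: pose=(-1,-3,S); sL=100, sR=100/13; mL=1400/13, mR=1350/13; mL+mR=2750/13 → advance +1; mR−mL=-50/13 → turn -1·90°

0 5 50 55 30 -2 -4 N
1 200/29 40 1360/29 780/29 -2 -3 E
2 100 100/13 1400/13 1350/13 -1 -3 S
3 200/13 8 304/13 252/13 -1 -4 W
4 5 50 55 30 -2 -4 N
5 200/29 40 1360/29 780/29 -2 -3 E
6 100 100/13 1400/13 1350/13 -1 -3 S
final -1 -4 W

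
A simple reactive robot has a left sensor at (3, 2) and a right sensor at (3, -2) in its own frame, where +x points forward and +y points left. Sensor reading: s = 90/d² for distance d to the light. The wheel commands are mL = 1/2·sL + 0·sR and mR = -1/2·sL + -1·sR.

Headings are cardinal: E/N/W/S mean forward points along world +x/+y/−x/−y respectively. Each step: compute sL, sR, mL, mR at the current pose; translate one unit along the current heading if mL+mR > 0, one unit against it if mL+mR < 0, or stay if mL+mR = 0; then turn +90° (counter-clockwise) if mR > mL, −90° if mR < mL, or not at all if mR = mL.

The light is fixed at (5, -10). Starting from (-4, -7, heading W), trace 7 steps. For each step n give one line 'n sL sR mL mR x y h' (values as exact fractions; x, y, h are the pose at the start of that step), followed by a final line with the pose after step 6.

n=0: pose=(-4,-7,W); sL=18/29, sR=90/169; mL=9/29, mR=-4131/4901; mL+mR=-90/169 → advance -1; mR−mL=-5652/4901 → turn -1·90°
n=1: pose=(-3,-7,N); sL=45/68, sR=5/4; mL=45/136, mR=-215/136; mL+mR=-5/4 → advance -1; mR−mL=-65/34 → turn -1·90°
n=2: pose=(-3,-8,E); sL=90/41, sR=18/5; mL=45/41, mR=-963/205; mL+mR=-18/5 → advance -1; mR−mL=-1188/205 → turn -1·90°
n=3: pose=(-4,-8,S); sL=9/5, sR=45/61; mL=9/10, mR=-999/610; mL+mR=-45/61 → advance -1; mR−mL=-774/305 → turn -1·90°
n=4: pose=(-4,-7,W); sL=18/29, sR=90/169; mL=9/29, mR=-4131/4901; mL+mR=-90/169 → advance -1; mR−mL=-5652/4901 → turn -1·90°
n=5: pose=(-3,-7,N); sL=45/68, sR=5/4; mL=45/136, mR=-215/136; mL+mR=-5/4 → advance -1; mR−mL=-65/34 → turn -1·90°
n=6: pose=(-3,-8,E); sL=90/41, sR=18/5; mL=45/41, mR=-963/205; mL+mR=-18/5 → advance -1; mR−mL=-1188/205 → turn -1·90°

0 18/29 90/169 9/29 -4131/4901 -4 -7 W
1 45/68 5/4 45/136 -215/136 -3 -7 N
2 90/41 18/5 45/41 -963/205 -3 -8 E
3 9/5 45/61 9/10 -999/610 -4 -8 S
4 18/29 90/169 9/29 -4131/4901 -4 -7 W
5 45/68 5/4 45/136 -215/136 -3 -7 N
6 90/41 18/5 45/41 -963/205 -3 -8 E
final -4 -8 S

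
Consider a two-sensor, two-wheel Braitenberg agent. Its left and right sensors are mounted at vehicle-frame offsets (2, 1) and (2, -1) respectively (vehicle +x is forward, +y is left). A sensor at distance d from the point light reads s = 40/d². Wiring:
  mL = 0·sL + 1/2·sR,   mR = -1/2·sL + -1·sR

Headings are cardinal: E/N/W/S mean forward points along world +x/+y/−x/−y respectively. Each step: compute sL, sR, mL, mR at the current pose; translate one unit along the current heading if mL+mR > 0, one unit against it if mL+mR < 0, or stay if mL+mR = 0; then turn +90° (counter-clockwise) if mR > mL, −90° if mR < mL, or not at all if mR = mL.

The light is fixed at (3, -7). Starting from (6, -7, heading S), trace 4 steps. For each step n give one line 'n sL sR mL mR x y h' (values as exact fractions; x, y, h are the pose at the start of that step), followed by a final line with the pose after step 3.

0 2 5 5/2 -6 6 -7 S
1 40 8 4 -28 6 -6 W
2 20/9 20/17 10/17 -350/153 7 -6 N
3 40/37 40/37 20/37 -60/37 7 -7 E
final 6 -7 S

n=0: pose=(6,-7,S); sL=2, sR=5; mL=5/2, mR=-6; mL+mR=-7/2 → advance -1; mR−mL=-17/2 → turn -1·90°
n=1: pose=(6,-6,W); sL=40, sR=8; mL=4, mR=-28; mL+mR=-24 → advance -1; mR−mL=-32 → turn -1·90°
n=2: pose=(7,-6,N); sL=20/9, sR=20/17; mL=10/17, mR=-350/153; mL+mR=-260/153 → advance -1; mR−mL=-440/153 → turn -1·90°
n=3: pose=(7,-7,E); sL=40/37, sR=40/37; mL=20/37, mR=-60/37; mL+mR=-40/37 → advance -1; mR−mL=-80/37 → turn -1·90°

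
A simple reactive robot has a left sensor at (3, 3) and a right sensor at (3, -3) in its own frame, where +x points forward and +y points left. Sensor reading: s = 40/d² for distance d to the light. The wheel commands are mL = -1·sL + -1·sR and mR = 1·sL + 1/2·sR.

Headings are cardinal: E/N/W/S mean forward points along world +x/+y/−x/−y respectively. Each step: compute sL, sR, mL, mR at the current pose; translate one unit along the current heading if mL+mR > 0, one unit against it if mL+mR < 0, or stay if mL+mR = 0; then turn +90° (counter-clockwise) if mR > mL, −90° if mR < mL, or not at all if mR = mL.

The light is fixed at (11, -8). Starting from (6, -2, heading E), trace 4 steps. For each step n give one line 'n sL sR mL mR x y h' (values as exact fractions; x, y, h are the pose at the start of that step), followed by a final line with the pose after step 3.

0 8/17 40/13 -784/221 444/221 6 -2 E
1 20/81 4/9 -56/81 38/81 5 -2 N
2 8/17 8/29 -368/493 300/493 5 -3 W
3 5 10/17 -95/17 90/17 6 -3 S
final 6 -2 E

n=0: pose=(6,-2,E); sL=8/17, sR=40/13; mL=-784/221, mR=444/221; mL+mR=-20/13 → advance -1; mR−mL=1228/221 → turn +1·90°
n=1: pose=(5,-2,N); sL=20/81, sR=4/9; mL=-56/81, mR=38/81; mL+mR=-2/9 → advance -1; mR−mL=94/81 → turn +1·90°
n=2: pose=(5,-3,W); sL=8/17, sR=8/29; mL=-368/493, mR=300/493; mL+mR=-4/29 → advance -1; mR−mL=668/493 → turn +1·90°
n=3: pose=(6,-3,S); sL=5, sR=10/17; mL=-95/17, mR=90/17; mL+mR=-5/17 → advance -1; mR−mL=185/17 → turn +1·90°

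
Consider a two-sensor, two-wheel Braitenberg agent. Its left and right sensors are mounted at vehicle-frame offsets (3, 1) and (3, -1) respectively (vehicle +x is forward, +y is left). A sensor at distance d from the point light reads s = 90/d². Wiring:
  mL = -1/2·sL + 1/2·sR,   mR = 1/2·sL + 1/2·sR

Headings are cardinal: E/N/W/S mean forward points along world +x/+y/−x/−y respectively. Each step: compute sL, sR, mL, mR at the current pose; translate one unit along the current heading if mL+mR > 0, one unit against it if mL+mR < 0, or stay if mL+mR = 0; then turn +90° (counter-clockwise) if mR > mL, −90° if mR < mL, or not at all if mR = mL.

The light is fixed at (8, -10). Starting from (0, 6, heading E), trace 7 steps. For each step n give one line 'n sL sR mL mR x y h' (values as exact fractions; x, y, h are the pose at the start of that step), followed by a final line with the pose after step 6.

0 45/157 9/25 144/3925 1269/3925 0 6 E
1 18/85 90/397 252/33745 7398/33745 1 6 N
2 45/178 45/212 -765/37736 8775/37736 1 7 W
3 18/49 90/277 -288/13573 4698/13573 0 7 S
4 45/157 9/25 144/3925 1269/3925 0 6 E
5 18/85 90/397 252/33745 7398/33745 1 6 N
6 45/178 45/212 -765/37736 8775/37736 1 7 W
final 0 7 S

n=0: pose=(0,6,E); sL=45/157, sR=9/25; mL=144/3925, mR=1269/3925; mL+mR=9/25 → advance +1; mR−mL=45/157 → turn +1·90°
n=1: pose=(1,6,N); sL=18/85, sR=90/397; mL=252/33745, mR=7398/33745; mL+mR=90/397 → advance +1; mR−mL=18/85 → turn +1·90°
n=2: pose=(1,7,W); sL=45/178, sR=45/212; mL=-765/37736, mR=8775/37736; mL+mR=45/212 → advance +1; mR−mL=45/178 → turn +1·90°
n=3: pose=(0,7,S); sL=18/49, sR=90/277; mL=-288/13573, mR=4698/13573; mL+mR=90/277 → advance +1; mR−mL=18/49 → turn +1·90°
n=4: pose=(0,6,E); sL=45/157, sR=9/25; mL=144/3925, mR=1269/3925; mL+mR=9/25 → advance +1; mR−mL=45/157 → turn +1·90°
n=5: pose=(1,6,N); sL=18/85, sR=90/397; mL=252/33745, mR=7398/33745; mL+mR=90/397 → advance +1; mR−mL=18/85 → turn +1·90°
n=6: pose=(1,7,W); sL=45/178, sR=45/212; mL=-765/37736, mR=8775/37736; mL+mR=45/212 → advance +1; mR−mL=45/178 → turn +1·90°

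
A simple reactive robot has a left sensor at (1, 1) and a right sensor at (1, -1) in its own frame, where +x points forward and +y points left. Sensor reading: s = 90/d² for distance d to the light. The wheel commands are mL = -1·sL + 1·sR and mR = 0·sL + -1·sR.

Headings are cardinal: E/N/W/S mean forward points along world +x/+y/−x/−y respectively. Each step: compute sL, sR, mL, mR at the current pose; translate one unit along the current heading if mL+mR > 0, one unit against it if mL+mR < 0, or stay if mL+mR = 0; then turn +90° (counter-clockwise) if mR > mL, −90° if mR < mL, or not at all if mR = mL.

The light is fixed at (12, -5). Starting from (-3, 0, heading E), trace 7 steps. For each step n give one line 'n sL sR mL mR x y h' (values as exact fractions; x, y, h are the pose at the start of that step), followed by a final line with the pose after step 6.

n=0: pose=(-3,0,E); sL=45/116, sR=45/106; mL=225/6148, mR=-45/106; mL+mR=-45/116 → advance -1; mR−mL=-2835/6148 → turn -1·90°
n=1: pose=(-4,0,S); sL=90/241, sR=18/61; mL=-1152/14701, mR=-18/61; mL+mR=-90/241 → advance -1; mR−mL=-3186/14701 → turn -1·90°
n=2: pose=(-4,1,W); sL=45/157, sR=45/169; mL=-540/26533, mR=-45/169; mL+mR=-45/157 → advance -1; mR−mL=-6525/26533 → turn -1·90°
n=3: pose=(-3,1,N); sL=18/61, sR=18/49; mL=216/2989, mR=-18/49; mL+mR=-18/61 → advance -1; mR−mL=-1314/2989 → turn -1·90°
n=4: pose=(-3,0,E); sL=45/116, sR=45/106; mL=225/6148, mR=-45/106; mL+mR=-45/116 → advance -1; mR−mL=-2835/6148 → turn -1·90°
n=5: pose=(-4,0,S); sL=90/241, sR=18/61; mL=-1152/14701, mR=-18/61; mL+mR=-90/241 → advance -1; mR−mL=-3186/14701 → turn -1·90°
n=6: pose=(-4,1,W); sL=45/157, sR=45/169; mL=-540/26533, mR=-45/169; mL+mR=-45/157 → advance -1; mR−mL=-6525/26533 → turn -1·90°

0 45/116 45/106 225/6148 -45/106 -3 0 E
1 90/241 18/61 -1152/14701 -18/61 -4 0 S
2 45/157 45/169 -540/26533 -45/169 -4 1 W
3 18/61 18/49 216/2989 -18/49 -3 1 N
4 45/116 45/106 225/6148 -45/106 -3 0 E
5 90/241 18/61 -1152/14701 -18/61 -4 0 S
6 45/157 45/169 -540/26533 -45/169 -4 1 W
final -3 1 N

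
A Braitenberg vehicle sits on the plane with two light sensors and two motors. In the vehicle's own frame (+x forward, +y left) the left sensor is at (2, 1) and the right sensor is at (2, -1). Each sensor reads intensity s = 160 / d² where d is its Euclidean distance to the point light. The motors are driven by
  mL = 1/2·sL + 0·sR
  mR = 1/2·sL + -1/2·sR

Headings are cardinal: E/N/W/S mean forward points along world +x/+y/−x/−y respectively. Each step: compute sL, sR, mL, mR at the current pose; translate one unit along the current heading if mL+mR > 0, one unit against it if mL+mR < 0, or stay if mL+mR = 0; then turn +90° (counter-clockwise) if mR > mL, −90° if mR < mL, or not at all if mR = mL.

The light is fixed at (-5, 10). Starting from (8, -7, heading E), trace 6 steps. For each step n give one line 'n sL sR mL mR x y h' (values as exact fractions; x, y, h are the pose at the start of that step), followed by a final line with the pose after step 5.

n=0: pose=(8,-7,E); sL=160/481, sR=160/549; mL=80/481, mR=5440/264069; mL+mR=49360/264069 → advance +1; mR−mL=-80/549 → turn -1·90°
n=1: pose=(9,-7,S); sL=80/293, sR=16/53; mL=40/293, mR=-224/15529; mL+mR=1896/15529 → advance +1; mR−mL=-8/53 → turn -1·90°
n=2: pose=(9,-8,W); sL=32/101, sR=160/433; mL=16/101, mR=-1152/43733; mL+mR=5776/43733 → advance +1; mR−mL=-80/433 → turn -1·90°
n=3: pose=(8,-8,N); sL=2/5, sR=40/113; mL=1/5, mR=13/565; mL+mR=126/565 → advance +1; mR−mL=-20/113 → turn -1·90°
n=4: pose=(8,-7,E); sL=160/481, sR=160/549; mL=80/481, mR=5440/264069; mL+mR=49360/264069 → advance +1; mR−mL=-80/549 → turn -1·90°
n=5: pose=(9,-7,S); sL=80/293, sR=16/53; mL=40/293, mR=-224/15529; mL+mR=1896/15529 → advance +1; mR−mL=-8/53 → turn -1·90°

0 160/481 160/549 80/481 5440/264069 8 -7 E
1 80/293 16/53 40/293 -224/15529 9 -7 S
2 32/101 160/433 16/101 -1152/43733 9 -8 W
3 2/5 40/113 1/5 13/565 8 -8 N
4 160/481 160/549 80/481 5440/264069 8 -7 E
5 80/293 16/53 40/293 -224/15529 9 -7 S
final 9 -8 W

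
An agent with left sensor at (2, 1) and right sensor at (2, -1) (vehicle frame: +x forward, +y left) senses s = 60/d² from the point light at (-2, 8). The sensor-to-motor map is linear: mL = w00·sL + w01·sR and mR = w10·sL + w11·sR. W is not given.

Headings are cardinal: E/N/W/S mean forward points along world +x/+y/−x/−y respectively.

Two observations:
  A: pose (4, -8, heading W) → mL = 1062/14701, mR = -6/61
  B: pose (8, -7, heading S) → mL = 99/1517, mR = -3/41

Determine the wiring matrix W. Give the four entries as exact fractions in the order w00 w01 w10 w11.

obs A: pose=(4,-8,W) → sL=12/61, sR=60/241, mL=1062/14701, mR=-6/61
obs B: pose=(8,-7,S) → sL=6/41, sR=6/37, mL=99/1517, mR=-3/41
sensor matrix S = [[12/61, 60/241], [6/41, 6/37]]; det S = -101088/22301417
solve [mL_A; mL_B] = S·[w00; w01] and [mR_A; mR_B] = S·[w10; w11]:
  w00 = 1, w01 = -1/2, w10 = -1/2, w11 = 0

1 -1/2 -1/2 0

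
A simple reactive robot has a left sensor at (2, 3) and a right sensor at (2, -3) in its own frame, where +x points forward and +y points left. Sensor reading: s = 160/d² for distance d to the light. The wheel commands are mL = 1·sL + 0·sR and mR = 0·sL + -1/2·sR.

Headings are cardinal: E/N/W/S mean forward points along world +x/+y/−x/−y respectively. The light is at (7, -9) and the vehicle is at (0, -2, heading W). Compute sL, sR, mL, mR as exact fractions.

left sensor world pos  = (-2, -5); dL² = 97
right sensor world pos = (-2, 1); dR² = 181
sL = 160/97 = 160/97
sR = 160/181 = 160/181
mL = 1·sL + 0·sR = 160/97
mR = 0·sL + -1/2·sR = -80/181

160/97 160/181 160/97 -80/181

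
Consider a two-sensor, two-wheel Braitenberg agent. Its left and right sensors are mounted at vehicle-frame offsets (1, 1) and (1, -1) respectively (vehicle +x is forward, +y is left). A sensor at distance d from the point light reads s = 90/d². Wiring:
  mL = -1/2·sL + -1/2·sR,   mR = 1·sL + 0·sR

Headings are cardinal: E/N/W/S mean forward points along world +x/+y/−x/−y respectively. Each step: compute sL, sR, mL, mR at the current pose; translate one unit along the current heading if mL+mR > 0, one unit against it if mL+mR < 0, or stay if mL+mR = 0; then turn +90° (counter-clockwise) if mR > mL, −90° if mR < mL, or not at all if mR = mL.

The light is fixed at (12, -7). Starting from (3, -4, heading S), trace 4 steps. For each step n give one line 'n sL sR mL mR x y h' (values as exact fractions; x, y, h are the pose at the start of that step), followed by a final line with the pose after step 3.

0 45/34 45/52 -1935/1768 45/34 3 -4 S
1 90/73 18/13 -1242/949 90/73 3 -5 E
2 9/13 1 -11/13 9/13 2 -5 N
3 90/121 18/25 -2214/3025 90/121 2 -6 W
final 1 -6 S

n=0: pose=(3,-4,S); sL=45/34, sR=45/52; mL=-1935/1768, mR=45/34; mL+mR=405/1768 → advance +1; mR−mL=4275/1768 → turn +1·90°
n=1: pose=(3,-5,E); sL=90/73, sR=18/13; mL=-1242/949, mR=90/73; mL+mR=-72/949 → advance -1; mR−mL=2412/949 → turn +1·90°
n=2: pose=(2,-5,N); sL=9/13, sR=1; mL=-11/13, mR=9/13; mL+mR=-2/13 → advance -1; mR−mL=20/13 → turn +1·90°
n=3: pose=(2,-6,W); sL=90/121, sR=18/25; mL=-2214/3025, mR=90/121; mL+mR=36/3025 → advance +1; mR−mL=4464/3025 → turn +1·90°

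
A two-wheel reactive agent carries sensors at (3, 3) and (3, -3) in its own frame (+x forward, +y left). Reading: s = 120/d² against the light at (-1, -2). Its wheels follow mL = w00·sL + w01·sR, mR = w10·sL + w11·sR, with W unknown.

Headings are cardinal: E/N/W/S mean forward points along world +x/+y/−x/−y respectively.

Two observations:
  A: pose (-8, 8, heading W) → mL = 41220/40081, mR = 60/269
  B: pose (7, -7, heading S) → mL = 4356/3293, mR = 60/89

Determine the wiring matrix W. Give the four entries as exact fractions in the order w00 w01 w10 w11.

obs A: pose=(-8,8,W) → sL=120/149, sR=120/269, mL=41220/40081, mR=60/269
obs B: pose=(7,-7,S) → sL=24/37, sR=120/89, mL=4356/3293, mR=60/89
sensor matrix S = [[120/149, 120/269], [24/37, 120/89]]; det S = 105131520/131986733
solve [mL_A; mL_B] = S·[w00; w01] and [mR_A; mR_B] = S·[w10; w11]:
  w00 = 1, w01 = 1/2, w10 = 0, w11 = 1/2

1 1/2 0 1/2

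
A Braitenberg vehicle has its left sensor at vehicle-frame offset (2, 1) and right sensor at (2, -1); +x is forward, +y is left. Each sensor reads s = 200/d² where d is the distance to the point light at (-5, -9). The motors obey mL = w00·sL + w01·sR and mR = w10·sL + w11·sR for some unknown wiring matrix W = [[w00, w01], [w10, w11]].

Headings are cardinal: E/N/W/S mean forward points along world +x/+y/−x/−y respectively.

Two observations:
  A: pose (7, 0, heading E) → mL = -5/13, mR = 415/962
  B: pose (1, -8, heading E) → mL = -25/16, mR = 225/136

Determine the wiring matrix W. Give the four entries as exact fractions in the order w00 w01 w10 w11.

obs A: pose=(7,0,E) → sL=25/37, sR=10/13, mL=-5/13, mR=415/962
obs B: pose=(1,-8,E) → sL=50/17, sR=25/8, mL=-25/16, mR=225/136
sensor matrix S = [[25/37, 10/13], [50/17, 25/8]]; det S = -9875/65416
solve [mL_A; mL_B] = S·[w00; w01] and [mR_A; mR_B] = S·[w10; w11]:
  w00 = 0, w01 = -1/2, w10 = -1/2, w11 = 1

0 -1/2 -1/2 1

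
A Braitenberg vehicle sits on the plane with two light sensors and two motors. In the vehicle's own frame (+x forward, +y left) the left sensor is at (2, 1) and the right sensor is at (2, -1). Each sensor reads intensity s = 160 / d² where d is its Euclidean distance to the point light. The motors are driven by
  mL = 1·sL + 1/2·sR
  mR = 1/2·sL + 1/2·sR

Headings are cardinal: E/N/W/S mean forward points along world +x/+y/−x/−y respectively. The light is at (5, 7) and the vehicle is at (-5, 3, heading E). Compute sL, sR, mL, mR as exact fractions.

160/73 160/89 20080/6497 12960/6497

left sensor world pos  = (-3, 4); dL² = 73
right sensor world pos = (-3, 2); dR² = 89
sL = 160/73 = 160/73
sR = 160/89 = 160/89
mL = 1·sL + 1/2·sR = 20080/6497
mR = 1/2·sL + 1/2·sR = 12960/6497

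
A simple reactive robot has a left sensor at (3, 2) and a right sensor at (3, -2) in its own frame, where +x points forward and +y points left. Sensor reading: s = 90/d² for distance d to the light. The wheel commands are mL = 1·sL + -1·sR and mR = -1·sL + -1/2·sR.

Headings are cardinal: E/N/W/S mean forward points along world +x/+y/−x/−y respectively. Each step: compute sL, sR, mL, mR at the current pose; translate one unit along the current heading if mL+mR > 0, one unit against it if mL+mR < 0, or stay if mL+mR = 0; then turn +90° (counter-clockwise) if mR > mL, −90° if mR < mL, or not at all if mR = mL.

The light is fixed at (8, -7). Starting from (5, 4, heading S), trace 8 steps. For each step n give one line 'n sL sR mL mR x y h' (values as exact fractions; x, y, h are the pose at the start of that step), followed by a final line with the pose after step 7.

n=0: pose=(5,4,S); sL=18/13, sR=90/89; mL=432/1157, mR=-2187/1157; mL+mR=-135/89 → advance -1; mR−mL=-2619/1157 → turn -1·90°
n=1: pose=(5,5,W); sL=45/68, sR=45/116; mL=135/493, mR=-3375/3944; mL+mR=-135/232 → advance -1; mR−mL=-4455/3944 → turn -1·90°
n=2: pose=(6,5,N); sL=90/241, sR=2/5; mL=-32/1205, mR=-691/1205; mL+mR=-3/5 → advance -1; mR−mL=-659/1205 → turn -1·90°
n=3: pose=(6,4,E); sL=9/17, sR=45/41; mL=-396/697, mR=-1503/1394; mL+mR=-135/82 → advance -1; mR−mL=-711/1394 → turn -1·90°
n=4: pose=(5,4,S); sL=18/13, sR=90/89; mL=432/1157, mR=-2187/1157; mL+mR=-135/89 → advance -1; mR−mL=-2619/1157 → turn -1·90°
n=5: pose=(5,5,W); sL=45/68, sR=45/116; mL=135/493, mR=-3375/3944; mL+mR=-135/232 → advance -1; mR−mL=-4455/3944 → turn -1·90°
n=6: pose=(6,5,N); sL=90/241, sR=2/5; mL=-32/1205, mR=-691/1205; mL+mR=-3/5 → advance -1; mR−mL=-659/1205 → turn -1·90°
n=7: pose=(6,4,E); sL=9/17, sR=45/41; mL=-396/697, mR=-1503/1394; mL+mR=-135/82 → advance -1; mR−mL=-711/1394 → turn -1·90°

0 18/13 90/89 432/1157 -2187/1157 5 4 S
1 45/68 45/116 135/493 -3375/3944 5 5 W
2 90/241 2/5 -32/1205 -691/1205 6 5 N
3 9/17 45/41 -396/697 -1503/1394 6 4 E
4 18/13 90/89 432/1157 -2187/1157 5 4 S
5 45/68 45/116 135/493 -3375/3944 5 5 W
6 90/241 2/5 -32/1205 -691/1205 6 5 N
7 9/17 45/41 -396/697 -1503/1394 6 4 E
final 5 4 S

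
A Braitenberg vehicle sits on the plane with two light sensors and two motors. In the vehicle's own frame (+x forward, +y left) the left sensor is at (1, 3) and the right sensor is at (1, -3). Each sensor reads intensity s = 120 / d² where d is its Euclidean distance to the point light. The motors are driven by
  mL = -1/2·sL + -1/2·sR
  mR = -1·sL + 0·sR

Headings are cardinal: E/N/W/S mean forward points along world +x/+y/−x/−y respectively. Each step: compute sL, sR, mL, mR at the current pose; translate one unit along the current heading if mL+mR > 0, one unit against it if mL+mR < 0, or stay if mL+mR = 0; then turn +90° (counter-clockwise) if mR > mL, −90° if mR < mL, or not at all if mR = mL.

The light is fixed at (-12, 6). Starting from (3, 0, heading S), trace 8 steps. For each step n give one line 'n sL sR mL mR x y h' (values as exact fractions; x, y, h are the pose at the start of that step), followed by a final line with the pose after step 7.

0 120/373 120/193 -33960/71989 -120/373 3 0 S
1 6/13 3/8 -87/208 -6/13 3 1 E
2 24/65 120/157 -5784/10205 -24/65 2 1 S
3 60/113 60/137 -7500/15481 -60/113 2 2 E
4 120/281 24/25 -4872/7025 -120/281 1 2 S
5 30/49 15/29 -1605/2842 -30/49 1 3 E
6 120/241 120/97 -20280/23377 -120/241 0 3 S
7 12/17 60/97 -1092/1649 -12/17 0 4 E
final -1 4 S

n=0: pose=(3,0,S); sL=120/373, sR=120/193; mL=-33960/71989, mR=-120/373; mL+mR=-57120/71989 → advance -1; mR−mL=10800/71989 → turn +1·90°
n=1: pose=(3,1,E); sL=6/13, sR=3/8; mL=-87/208, mR=-6/13; mL+mR=-183/208 → advance -1; mR−mL=-9/208 → turn -1·90°
n=2: pose=(2,1,S); sL=24/65, sR=120/157; mL=-5784/10205, mR=-24/65; mL+mR=-9552/10205 → advance -1; mR−mL=2016/10205 → turn +1·90°
n=3: pose=(2,2,E); sL=60/113, sR=60/137; mL=-7500/15481, mR=-60/113; mL+mR=-15720/15481 → advance -1; mR−mL=-720/15481 → turn -1·90°
n=4: pose=(1,2,S); sL=120/281, sR=24/25; mL=-4872/7025, mR=-120/281; mL+mR=-7872/7025 → advance -1; mR−mL=1872/7025 → turn +1·90°
n=5: pose=(1,3,E); sL=30/49, sR=15/29; mL=-1605/2842, mR=-30/49; mL+mR=-3345/2842 → advance -1; mR−mL=-135/2842 → turn -1·90°
n=6: pose=(0,3,S); sL=120/241, sR=120/97; mL=-20280/23377, mR=-120/241; mL+mR=-31920/23377 → advance -1; mR−mL=8640/23377 → turn +1·90°
n=7: pose=(0,4,E); sL=12/17, sR=60/97; mL=-1092/1649, mR=-12/17; mL+mR=-2256/1649 → advance -1; mR−mL=-72/1649 → turn -1·90°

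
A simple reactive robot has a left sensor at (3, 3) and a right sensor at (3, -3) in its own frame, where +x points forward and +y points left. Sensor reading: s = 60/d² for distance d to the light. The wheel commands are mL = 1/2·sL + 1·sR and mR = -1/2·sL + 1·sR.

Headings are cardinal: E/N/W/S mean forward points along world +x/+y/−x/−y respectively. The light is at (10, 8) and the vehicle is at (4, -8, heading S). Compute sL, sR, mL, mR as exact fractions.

left sensor world pos  = (7, -11); dL² = 370
right sensor world pos = (1, -11); dR² = 442
sL = 60/370 = 6/37
sR = 60/442 = 30/221
mL = 1/2·sL + 1·sR = 1773/8177
mR = -1/2·sL + 1·sR = 447/8177

6/37 30/221 1773/8177 447/8177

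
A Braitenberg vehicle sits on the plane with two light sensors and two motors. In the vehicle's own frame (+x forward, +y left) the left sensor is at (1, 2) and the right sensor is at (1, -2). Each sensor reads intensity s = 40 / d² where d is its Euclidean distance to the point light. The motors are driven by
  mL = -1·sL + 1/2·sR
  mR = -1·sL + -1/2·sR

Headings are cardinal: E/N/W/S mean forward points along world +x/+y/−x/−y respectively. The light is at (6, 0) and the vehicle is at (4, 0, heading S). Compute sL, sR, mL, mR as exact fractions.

40 40/17 -660/17 -700/17

left sensor world pos  = (6, -1); dL² = 1
right sensor world pos = (2, -1); dR² = 17
sL = 40/1 = 40
sR = 40/17 = 40/17
mL = -1·sL + 1/2·sR = -660/17
mR = -1·sL + -1/2·sR = -700/17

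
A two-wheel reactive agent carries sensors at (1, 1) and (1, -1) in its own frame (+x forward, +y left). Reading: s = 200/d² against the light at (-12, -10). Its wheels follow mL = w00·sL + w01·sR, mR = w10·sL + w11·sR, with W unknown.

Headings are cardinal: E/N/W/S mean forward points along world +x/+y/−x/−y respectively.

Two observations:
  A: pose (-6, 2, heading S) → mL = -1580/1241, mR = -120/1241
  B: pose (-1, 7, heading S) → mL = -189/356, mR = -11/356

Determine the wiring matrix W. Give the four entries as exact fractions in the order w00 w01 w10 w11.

-1/2 -1/2 1/2 -1/2

obs A: pose=(-6,2,S) → sL=20/17, sR=100/73, mL=-1580/1241, mR=-120/1241
obs B: pose=(-1,7,S) → sL=1/2, sR=50/89, mL=-189/356, mR=-11/356
sensor matrix S = [[20/17, 100/73], [1/2, 50/89]]; det S = -2650/110449
solve [mL_A; mL_B] = S·[w00; w01] and [mR_A; mR_B] = S·[w10; w11]:
  w00 = -1/2, w01 = -1/2, w10 = 1/2, w11 = -1/2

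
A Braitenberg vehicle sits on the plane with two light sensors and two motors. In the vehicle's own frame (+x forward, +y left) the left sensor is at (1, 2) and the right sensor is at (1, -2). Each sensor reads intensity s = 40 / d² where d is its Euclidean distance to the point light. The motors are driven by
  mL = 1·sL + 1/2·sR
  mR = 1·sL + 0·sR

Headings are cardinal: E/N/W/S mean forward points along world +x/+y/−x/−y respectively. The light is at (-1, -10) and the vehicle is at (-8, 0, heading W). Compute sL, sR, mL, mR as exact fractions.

left sensor world pos  = (-9, -2); dL² = 128
right sensor world pos = (-9, 2); dR² = 208
sL = 40/128 = 5/16
sR = 40/208 = 5/26
mL = 1·sL + 1/2·sR = 85/208
mR = 1·sL + 0·sR = 5/16

5/16 5/26 85/208 5/16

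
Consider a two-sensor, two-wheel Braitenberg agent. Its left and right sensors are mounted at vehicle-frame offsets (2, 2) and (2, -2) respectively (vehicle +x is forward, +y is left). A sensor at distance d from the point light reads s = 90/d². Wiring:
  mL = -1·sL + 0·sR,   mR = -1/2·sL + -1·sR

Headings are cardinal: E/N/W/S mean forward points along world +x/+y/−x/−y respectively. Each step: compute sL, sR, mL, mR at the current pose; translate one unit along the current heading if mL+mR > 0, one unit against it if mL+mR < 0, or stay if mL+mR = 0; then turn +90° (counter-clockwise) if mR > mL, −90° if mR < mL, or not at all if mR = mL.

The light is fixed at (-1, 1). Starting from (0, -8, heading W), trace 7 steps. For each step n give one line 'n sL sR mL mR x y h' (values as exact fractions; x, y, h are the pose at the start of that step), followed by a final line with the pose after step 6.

0 45/61 9/5 -45/61 -1323/610 0 -8 W
1 90/49 18/13 -90/49 -1467/637 1 -8 N
2 9/8 9/16 -9/8 -9/8 1 -9 E
3 90/73 10/17 -90/73 -1495/1241 0 -9 E
4 45/34 45/34 -45/34 -135/68 -1 -9 N
5 18/17 90/173 -18/17 -3087/2941 -1 -10 E
6 1 45/41 -1 -131/82 -2 -10 N
final -2 -11 E

n=0: pose=(0,-8,W); sL=45/61, sR=9/5; mL=-45/61, mR=-1323/610; mL+mR=-1773/610 → advance -1; mR−mL=-873/610 → turn -1·90°
n=1: pose=(1,-8,N); sL=90/49, sR=18/13; mL=-90/49, mR=-1467/637; mL+mR=-2637/637 → advance -1; mR−mL=-297/637 → turn -1·90°
n=2: pose=(1,-9,E); sL=9/8, sR=9/16; mL=-9/8, mR=-9/8; mL+mR=-9/4 → advance -1; mR−mL=0 → turn +0·90°
n=3: pose=(0,-9,E); sL=90/73, sR=10/17; mL=-90/73, mR=-1495/1241; mL+mR=-3025/1241 → advance -1; mR−mL=35/1241 → turn +1·90°
n=4: pose=(-1,-9,N); sL=45/34, sR=45/34; mL=-45/34, mR=-135/68; mL+mR=-225/68 → advance -1; mR−mL=-45/68 → turn -1·90°
n=5: pose=(-1,-10,E); sL=18/17, sR=90/173; mL=-18/17, mR=-3087/2941; mL+mR=-6201/2941 → advance -1; mR−mL=27/2941 → turn +1·90°
n=6: pose=(-2,-10,N); sL=1, sR=45/41; mL=-1, mR=-131/82; mL+mR=-213/82 → advance -1; mR−mL=-49/82 → turn -1·90°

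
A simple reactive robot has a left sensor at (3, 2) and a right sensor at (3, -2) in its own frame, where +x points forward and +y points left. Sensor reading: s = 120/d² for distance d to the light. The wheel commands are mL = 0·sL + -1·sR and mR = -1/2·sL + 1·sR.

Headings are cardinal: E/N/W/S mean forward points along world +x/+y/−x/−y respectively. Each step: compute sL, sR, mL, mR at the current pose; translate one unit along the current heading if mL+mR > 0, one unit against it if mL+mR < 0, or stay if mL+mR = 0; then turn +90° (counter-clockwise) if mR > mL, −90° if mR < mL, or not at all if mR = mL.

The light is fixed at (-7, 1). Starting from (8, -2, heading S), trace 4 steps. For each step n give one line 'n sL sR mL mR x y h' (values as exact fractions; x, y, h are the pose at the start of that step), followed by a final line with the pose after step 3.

0 24/65 24/41 -24/41 1068/2665 8 -2 S
1 10/27 6/17 -6/17 77/459 8 -1 E
2 24/29 120/257 -120/257 396/7453 7 -1 N
3 60/73 60/61 -60/61 2550/4453 7 -2 W
final 8 -2 S

n=0: pose=(8,-2,S); sL=24/65, sR=24/41; mL=-24/41, mR=1068/2665; mL+mR=-12/65 → advance -1; mR−mL=2628/2665 → turn +1·90°
n=1: pose=(8,-1,E); sL=10/27, sR=6/17; mL=-6/17, mR=77/459; mL+mR=-5/27 → advance -1; mR−mL=239/459 → turn +1·90°
n=2: pose=(7,-1,N); sL=24/29, sR=120/257; mL=-120/257, mR=396/7453; mL+mR=-12/29 → advance -1; mR−mL=3876/7453 → turn +1·90°
n=3: pose=(7,-2,W); sL=60/73, sR=60/61; mL=-60/61, mR=2550/4453; mL+mR=-30/73 → advance -1; mR−mL=6930/4453 → turn +1·90°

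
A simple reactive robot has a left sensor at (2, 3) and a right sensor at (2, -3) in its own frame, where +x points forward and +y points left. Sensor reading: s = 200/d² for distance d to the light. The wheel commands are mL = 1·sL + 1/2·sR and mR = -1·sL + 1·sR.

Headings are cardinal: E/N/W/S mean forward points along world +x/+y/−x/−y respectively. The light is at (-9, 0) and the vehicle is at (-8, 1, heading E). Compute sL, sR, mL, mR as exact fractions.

left sensor world pos  = (-6, 4); dL² = 25
right sensor world pos = (-6, -2); dR² = 13
sL = 200/25 = 8
sR = 200/13 = 200/13
mL = 1·sL + 1/2·sR = 204/13
mR = -1·sL + 1·sR = 96/13

8 200/13 204/13 96/13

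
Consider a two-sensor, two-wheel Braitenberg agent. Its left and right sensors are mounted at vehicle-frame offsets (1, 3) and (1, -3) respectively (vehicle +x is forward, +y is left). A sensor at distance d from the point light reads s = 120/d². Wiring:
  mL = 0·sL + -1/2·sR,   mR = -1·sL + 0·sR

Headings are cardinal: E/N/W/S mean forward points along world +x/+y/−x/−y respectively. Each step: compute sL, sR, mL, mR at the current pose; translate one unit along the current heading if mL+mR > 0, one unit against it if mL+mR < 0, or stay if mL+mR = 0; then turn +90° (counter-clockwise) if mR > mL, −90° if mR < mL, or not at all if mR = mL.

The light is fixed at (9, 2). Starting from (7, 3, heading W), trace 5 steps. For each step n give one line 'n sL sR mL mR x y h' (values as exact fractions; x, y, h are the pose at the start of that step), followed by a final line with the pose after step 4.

n=0: pose=(7,3,W); sL=120/13, sR=24/5; mL=-12/5, mR=-120/13; mL+mR=-756/65 → advance -1; mR−mL=-444/65 → turn -1·90°
n=1: pose=(8,3,N); sL=6, sR=15; mL=-15/2, mR=-6; mL+mR=-27/2 → advance -1; mR−mL=3/2 → turn +1·90°
n=2: pose=(8,2,W); sL=120/13, sR=120/13; mL=-60/13, mR=-120/13; mL+mR=-180/13 → advance -1; mR−mL=-60/13 → turn -1·90°
n=3: pose=(9,2,N); sL=12, sR=12; mL=-6, mR=-12; mL+mR=-18 → advance -1; mR−mL=-6 → turn -1·90°
n=4: pose=(9,1,E); sL=24, sR=120/17; mL=-60/17, mR=-24; mL+mR=-468/17 → advance -1; mR−mL=-348/17 → turn -1·90°

0 120/13 24/5 -12/5 -120/13 7 3 W
1 6 15 -15/2 -6 8 3 N
2 120/13 120/13 -60/13 -120/13 8 2 W
3 12 12 -6 -12 9 2 N
4 24 120/17 -60/17 -24 9 1 E
final 8 1 S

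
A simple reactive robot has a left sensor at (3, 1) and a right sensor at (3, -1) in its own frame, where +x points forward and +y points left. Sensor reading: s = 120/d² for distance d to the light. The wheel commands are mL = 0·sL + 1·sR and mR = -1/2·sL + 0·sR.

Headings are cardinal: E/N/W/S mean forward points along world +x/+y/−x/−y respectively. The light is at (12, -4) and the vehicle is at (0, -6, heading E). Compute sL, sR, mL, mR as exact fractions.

60/41 4/3 4/3 -30/41

left sensor world pos  = (3, -5); dL² = 82
right sensor world pos = (3, -7); dR² = 90
sL = 120/82 = 60/41
sR = 120/90 = 4/3
mL = 0·sL + 1·sR = 4/3
mR = -1/2·sL + 0·sR = -30/41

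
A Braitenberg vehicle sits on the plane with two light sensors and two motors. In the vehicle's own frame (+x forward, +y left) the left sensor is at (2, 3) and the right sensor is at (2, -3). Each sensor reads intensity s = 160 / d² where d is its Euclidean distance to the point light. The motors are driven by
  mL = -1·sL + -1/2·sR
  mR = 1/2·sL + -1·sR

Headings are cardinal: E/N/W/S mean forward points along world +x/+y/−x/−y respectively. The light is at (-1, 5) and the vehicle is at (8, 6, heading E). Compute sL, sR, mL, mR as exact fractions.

left sensor world pos  = (10, 9); dL² = 137
right sensor world pos = (10, 3); dR² = 125
sL = 160/137 = 160/137
sR = 160/125 = 32/25
mL = -1·sL + -1/2·sR = -6192/3425
mR = 1/2·sL + -1·sR = -2384/3425

160/137 32/25 -6192/3425 -2384/3425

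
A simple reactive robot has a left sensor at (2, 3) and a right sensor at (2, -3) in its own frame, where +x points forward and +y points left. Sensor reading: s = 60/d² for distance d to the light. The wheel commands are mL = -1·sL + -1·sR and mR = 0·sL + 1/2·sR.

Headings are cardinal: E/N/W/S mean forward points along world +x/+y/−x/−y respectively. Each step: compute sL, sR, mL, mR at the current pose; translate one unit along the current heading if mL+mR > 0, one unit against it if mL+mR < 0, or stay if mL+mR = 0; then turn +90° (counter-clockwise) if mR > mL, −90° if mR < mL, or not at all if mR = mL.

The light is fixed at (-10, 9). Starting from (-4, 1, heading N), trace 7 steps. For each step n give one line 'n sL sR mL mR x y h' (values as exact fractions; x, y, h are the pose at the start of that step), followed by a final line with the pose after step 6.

0 4/3 20/39 -24/13 10/39 -4 1 N
1 3/8 15/13 -159/104 15/26 -4 0 W
2 60/221 60/137 -21480/30277 30/137 -3 0 S
3 30/53 30/101 -4620/5353 15/101 -3 1 E
4 4/3 20/39 -24/13 10/39 -4 1 N
5 3/8 15/13 -159/104 15/26 -4 0 W
6 60/221 60/137 -21480/30277 30/137 -3 0 S
final -3 1 E

n=0: pose=(-4,1,N); sL=4/3, sR=20/39; mL=-24/13, mR=10/39; mL+mR=-62/39 → advance -1; mR−mL=82/39 → turn +1·90°
n=1: pose=(-4,0,W); sL=3/8, sR=15/13; mL=-159/104, mR=15/26; mL+mR=-99/104 → advance -1; mR−mL=219/104 → turn +1·90°
n=2: pose=(-3,0,S); sL=60/221, sR=60/137; mL=-21480/30277, mR=30/137; mL+mR=-14850/30277 → advance -1; mR−mL=28110/30277 → turn +1·90°
n=3: pose=(-3,1,E); sL=30/53, sR=30/101; mL=-4620/5353, mR=15/101; mL+mR=-3825/5353 → advance -1; mR−mL=5415/5353 → turn +1·90°
n=4: pose=(-4,1,N); sL=4/3, sR=20/39; mL=-24/13, mR=10/39; mL+mR=-62/39 → advance -1; mR−mL=82/39 → turn +1·90°
n=5: pose=(-4,0,W); sL=3/8, sR=15/13; mL=-159/104, mR=15/26; mL+mR=-99/104 → advance -1; mR−mL=219/104 → turn +1·90°
n=6: pose=(-3,0,S); sL=60/221, sR=60/137; mL=-21480/30277, mR=30/137; mL+mR=-14850/30277 → advance -1; mR−mL=28110/30277 → turn +1·90°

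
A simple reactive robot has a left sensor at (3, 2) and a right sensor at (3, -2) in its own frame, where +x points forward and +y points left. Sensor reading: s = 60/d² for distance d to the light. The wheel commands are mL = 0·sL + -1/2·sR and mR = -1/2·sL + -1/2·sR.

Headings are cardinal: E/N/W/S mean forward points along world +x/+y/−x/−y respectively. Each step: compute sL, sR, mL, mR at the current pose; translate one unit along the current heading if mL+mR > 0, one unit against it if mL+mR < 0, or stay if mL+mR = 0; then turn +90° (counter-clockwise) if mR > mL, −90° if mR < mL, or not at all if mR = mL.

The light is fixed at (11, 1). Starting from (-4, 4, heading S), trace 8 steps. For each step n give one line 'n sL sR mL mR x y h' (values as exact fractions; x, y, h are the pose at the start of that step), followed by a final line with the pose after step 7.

n=0: pose=(-4,4,S); sL=60/169, sR=60/289; mL=-30/289, mR=-13740/48841; mL+mR=-18810/48841 → advance -1; mR−mL=-30/169 → turn -1·90°
n=1: pose=(-4,5,W); sL=15/82, sR=1/6; mL=-1/12, mR=-43/246; mL+mR=-127/492 → advance -1; mR−mL=-15/164 → turn -1·90°
n=2: pose=(-3,5,N); sL=12/61, sR=60/193; mL=-30/193, mR=-2988/11773; mL+mR=-4818/11773 → advance -1; mR−mL=-6/61 → turn -1·90°
n=3: pose=(-3,4,E); sL=30/73, sR=30/61; mL=-15/61, mR=-2010/4453; mL+mR=-3105/4453 → advance -1; mR−mL=-15/73 → turn -1·90°
n=4: pose=(-4,4,S); sL=60/169, sR=60/289; mL=-30/289, mR=-13740/48841; mL+mR=-18810/48841 → advance -1; mR−mL=-30/169 → turn -1·90°
n=5: pose=(-4,5,W); sL=15/82, sR=1/6; mL=-1/12, mR=-43/246; mL+mR=-127/492 → advance -1; mR−mL=-15/164 → turn -1·90°
n=6: pose=(-3,5,N); sL=12/61, sR=60/193; mL=-30/193, mR=-2988/11773; mL+mR=-4818/11773 → advance -1; mR−mL=-6/61 → turn -1·90°
n=7: pose=(-3,4,E); sL=30/73, sR=30/61; mL=-15/61, mR=-2010/4453; mL+mR=-3105/4453 → advance -1; mR−mL=-15/73 → turn -1·90°

0 60/169 60/289 -30/289 -13740/48841 -4 4 S
1 15/82 1/6 -1/12 -43/246 -4 5 W
2 12/61 60/193 -30/193 -2988/11773 -3 5 N
3 30/73 30/61 -15/61 -2010/4453 -3 4 E
4 60/169 60/289 -30/289 -13740/48841 -4 4 S
5 15/82 1/6 -1/12 -43/246 -4 5 W
6 12/61 60/193 -30/193 -2988/11773 -3 5 N
7 30/73 30/61 -15/61 -2010/4453 -3 4 E
final -4 4 S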